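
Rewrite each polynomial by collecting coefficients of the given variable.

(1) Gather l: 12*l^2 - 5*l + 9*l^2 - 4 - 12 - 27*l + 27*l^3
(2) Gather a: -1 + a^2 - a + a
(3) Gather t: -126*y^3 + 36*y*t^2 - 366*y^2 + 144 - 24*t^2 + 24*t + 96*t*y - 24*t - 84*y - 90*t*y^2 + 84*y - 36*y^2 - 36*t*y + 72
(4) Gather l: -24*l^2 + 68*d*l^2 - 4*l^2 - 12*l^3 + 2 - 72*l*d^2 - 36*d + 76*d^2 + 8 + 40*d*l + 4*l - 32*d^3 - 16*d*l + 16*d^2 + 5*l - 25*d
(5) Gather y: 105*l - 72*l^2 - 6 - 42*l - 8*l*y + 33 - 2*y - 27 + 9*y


(1) = 27*l^3 + 21*l^2 - 32*l - 16
(2) = a^2 - 1
(3) = t^2*(36*y - 24) + t*(-90*y^2 + 60*y) - 126*y^3 - 402*y^2 + 216
(4) = -32*d^3 + 92*d^2 - 61*d - 12*l^3 + l^2*(68*d - 28) + l*(-72*d^2 + 24*d + 9) + 10
(5) = -72*l^2 + 63*l + y*(7 - 8*l)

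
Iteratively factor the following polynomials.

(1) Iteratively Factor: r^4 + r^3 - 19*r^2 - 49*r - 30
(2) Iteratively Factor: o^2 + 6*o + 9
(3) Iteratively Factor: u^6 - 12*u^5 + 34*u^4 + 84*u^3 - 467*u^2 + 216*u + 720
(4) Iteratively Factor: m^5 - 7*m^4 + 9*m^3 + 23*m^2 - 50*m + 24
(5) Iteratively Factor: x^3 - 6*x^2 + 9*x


(1) = (r + 1)*(r^3 - 19*r - 30) = (r + 1)*(r + 2)*(r^2 - 2*r - 15) = (r - 5)*(r + 1)*(r + 2)*(r + 3)
(2) = (o + 3)*(o + 3)
(3) = (u - 3)*(u^5 - 9*u^4 + 7*u^3 + 105*u^2 - 152*u - 240) = (u - 5)*(u - 3)*(u^4 - 4*u^3 - 13*u^2 + 40*u + 48) = (u - 5)*(u - 4)*(u - 3)*(u^3 - 13*u - 12) = (u - 5)*(u - 4)*(u - 3)*(u + 1)*(u^2 - u - 12) = (u - 5)*(u - 4)*(u - 3)*(u + 1)*(u + 3)*(u - 4)
(4) = (m - 1)*(m^4 - 6*m^3 + 3*m^2 + 26*m - 24) = (m - 1)^2*(m^3 - 5*m^2 - 2*m + 24) = (m - 4)*(m - 1)^2*(m^2 - m - 6) = (m - 4)*(m - 1)^2*(m + 2)*(m - 3)
(5) = (x - 3)*(x^2 - 3*x) = x*(x - 3)*(x - 3)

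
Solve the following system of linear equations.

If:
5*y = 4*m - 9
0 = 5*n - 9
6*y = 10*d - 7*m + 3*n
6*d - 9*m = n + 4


Then:
d = -1339/120
m = -97/12
n = 9/5
y = -124/15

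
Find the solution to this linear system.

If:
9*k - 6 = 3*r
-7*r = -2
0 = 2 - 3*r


Then:
No Solution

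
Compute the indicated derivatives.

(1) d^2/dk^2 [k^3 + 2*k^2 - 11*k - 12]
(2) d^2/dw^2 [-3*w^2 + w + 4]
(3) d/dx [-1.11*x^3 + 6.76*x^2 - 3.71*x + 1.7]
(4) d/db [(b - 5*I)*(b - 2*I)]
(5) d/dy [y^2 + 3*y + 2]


(1) = 6*k + 4
(2) = -6
(3) = -3.33*x^2 + 13.52*x - 3.71
(4) = 2*b - 7*I
(5) = 2*y + 3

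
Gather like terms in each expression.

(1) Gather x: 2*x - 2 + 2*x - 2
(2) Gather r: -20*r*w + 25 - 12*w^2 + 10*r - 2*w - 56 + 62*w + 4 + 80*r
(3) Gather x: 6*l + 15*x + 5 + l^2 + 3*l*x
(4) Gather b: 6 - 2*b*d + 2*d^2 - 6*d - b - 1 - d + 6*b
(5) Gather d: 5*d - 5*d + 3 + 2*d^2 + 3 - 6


(1) = 4*x - 4
(2) = r*(90 - 20*w) - 12*w^2 + 60*w - 27
(3) = l^2 + 6*l + x*(3*l + 15) + 5
(4) = b*(5 - 2*d) + 2*d^2 - 7*d + 5
(5) = 2*d^2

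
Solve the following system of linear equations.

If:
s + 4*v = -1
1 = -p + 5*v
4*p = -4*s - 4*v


Then:
p = 4
s = -5
v = 1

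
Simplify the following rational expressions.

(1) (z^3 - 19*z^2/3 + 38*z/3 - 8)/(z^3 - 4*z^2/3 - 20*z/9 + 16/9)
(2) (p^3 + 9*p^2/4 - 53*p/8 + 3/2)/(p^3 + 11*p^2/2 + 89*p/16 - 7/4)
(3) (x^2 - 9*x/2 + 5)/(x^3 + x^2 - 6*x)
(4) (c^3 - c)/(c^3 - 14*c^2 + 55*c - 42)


(1) = (9*z^2 - 39*z + 36)/(9*z^2 + 6*z - 8)
(2) = (4*p - 6)/(4*p + 7)
(3) = (2*x - 5)/(2*x^2 + 6*x)
(4) = (c^2 + c)/(c^2 - 13*c + 42)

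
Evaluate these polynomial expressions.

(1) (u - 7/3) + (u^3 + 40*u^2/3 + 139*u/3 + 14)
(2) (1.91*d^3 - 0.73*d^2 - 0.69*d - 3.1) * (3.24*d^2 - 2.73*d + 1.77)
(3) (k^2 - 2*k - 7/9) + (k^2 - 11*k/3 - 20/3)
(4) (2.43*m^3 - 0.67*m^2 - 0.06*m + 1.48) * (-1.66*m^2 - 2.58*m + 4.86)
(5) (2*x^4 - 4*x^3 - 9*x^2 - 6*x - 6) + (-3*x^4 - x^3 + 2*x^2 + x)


(1) = u^3 + 40*u^2/3 + 142*u/3 + 35/3
(2) = 6.1884*d^5 - 7.5795*d^4 + 3.138*d^3 - 9.4524*d^2 + 7.2417*d - 5.487
(3) = 2*k^2 - 17*k/3 - 67/9
(4) = -4.0338*m^5 - 5.1572*m^4 + 13.638*m^3 - 5.5582*m^2 - 4.11*m + 7.1928
(5) = -x^4 - 5*x^3 - 7*x^2 - 5*x - 6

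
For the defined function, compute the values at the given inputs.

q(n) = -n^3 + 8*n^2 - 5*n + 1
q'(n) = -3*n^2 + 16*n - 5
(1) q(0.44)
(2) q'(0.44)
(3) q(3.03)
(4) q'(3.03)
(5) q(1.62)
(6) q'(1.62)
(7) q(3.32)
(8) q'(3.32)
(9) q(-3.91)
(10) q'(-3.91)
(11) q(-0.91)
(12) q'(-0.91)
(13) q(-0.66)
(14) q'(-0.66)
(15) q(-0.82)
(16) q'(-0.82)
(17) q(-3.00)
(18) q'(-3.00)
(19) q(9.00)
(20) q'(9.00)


(1) = 0.26
(2) = 1.46
(3) = 31.48
(4) = 15.94
(5) = 9.64
(6) = 13.05
(7) = 35.98
(8) = 15.05
(9) = 202.63
(10) = -113.42
(11) = 12.93
(12) = -22.04
(13) = 8.07
(14) = -16.87
(15) = 11.03
(16) = -20.14
(17) = 115.00
(18) = -80.00
(19) = -125.00
(20) = -104.00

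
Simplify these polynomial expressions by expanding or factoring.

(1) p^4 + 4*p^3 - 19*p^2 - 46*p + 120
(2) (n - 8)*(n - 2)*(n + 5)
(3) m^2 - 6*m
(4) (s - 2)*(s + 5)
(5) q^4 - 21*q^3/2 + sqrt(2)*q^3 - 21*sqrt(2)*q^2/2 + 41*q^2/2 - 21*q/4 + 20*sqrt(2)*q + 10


(1) = (p - 3)*(p - 2)*(p + 4)*(p + 5)
(2) = n^3 - 5*n^2 - 34*n + 80
(3) = m*(m - 6)
(4) = s^2 + 3*s - 10
(5) = (q - 8)*(q - 5/2)*(sqrt(2)*q/2 + 1/2)*(sqrt(2)*q + 1)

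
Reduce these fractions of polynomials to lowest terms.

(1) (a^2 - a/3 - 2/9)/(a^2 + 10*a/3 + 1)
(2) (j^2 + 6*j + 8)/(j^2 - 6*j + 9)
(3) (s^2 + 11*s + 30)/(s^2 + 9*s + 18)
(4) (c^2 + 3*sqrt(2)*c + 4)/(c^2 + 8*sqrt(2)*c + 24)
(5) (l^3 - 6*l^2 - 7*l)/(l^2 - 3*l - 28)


(1) = (3*a - 2)/(3*a + 9)
(2) = (j^2 + 6*j + 8)/(j^2 - 6*j + 9)
(3) = (s + 5)/(s + 3)
(4) = (c + sqrt(2))/(c + 6*sqrt(2))
(5) = (l^2 + l)/(l + 4)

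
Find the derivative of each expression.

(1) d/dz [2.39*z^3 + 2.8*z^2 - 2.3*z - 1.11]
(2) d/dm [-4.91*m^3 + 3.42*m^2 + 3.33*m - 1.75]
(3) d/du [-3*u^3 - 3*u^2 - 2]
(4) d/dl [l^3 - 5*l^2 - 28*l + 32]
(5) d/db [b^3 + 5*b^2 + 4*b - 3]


(1) = 7.17*z^2 + 5.6*z - 2.3
(2) = -14.73*m^2 + 6.84*m + 3.33
(3) = 3*u*(-3*u - 2)
(4) = 3*l^2 - 10*l - 28
(5) = 3*b^2 + 10*b + 4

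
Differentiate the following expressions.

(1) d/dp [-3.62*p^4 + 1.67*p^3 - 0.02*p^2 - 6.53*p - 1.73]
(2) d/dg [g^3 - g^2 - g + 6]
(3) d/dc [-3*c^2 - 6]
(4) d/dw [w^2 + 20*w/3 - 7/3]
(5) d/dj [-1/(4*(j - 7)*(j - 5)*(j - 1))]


(1) = -14.48*p^3 + 5.01*p^2 - 0.04*p - 6.53
(2) = 3*g^2 - 2*g - 1
(3) = -6*c
(4) = 2*w + 20/3
(5) = ((j - 7)*(j - 5) + (j - 7)*(j - 1) + (j - 5)*(j - 1))/(4*(j - 7)^2*(j - 5)^2*(j - 1)^2)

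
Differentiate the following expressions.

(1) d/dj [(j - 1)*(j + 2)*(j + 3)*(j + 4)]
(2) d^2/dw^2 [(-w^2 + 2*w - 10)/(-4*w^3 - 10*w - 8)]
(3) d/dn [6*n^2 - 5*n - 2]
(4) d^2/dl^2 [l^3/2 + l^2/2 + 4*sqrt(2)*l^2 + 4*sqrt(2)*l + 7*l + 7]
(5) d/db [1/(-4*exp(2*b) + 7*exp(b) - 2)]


(1) = 4*j^3 + 24*j^2 + 34*j - 2
(2) = 2*(2*w^6 - 12*w^5 + 105*w^4 - 18*w^3 + 198*w^2 - 120*w + 153)/(8*w^9 + 60*w^7 + 48*w^6 + 150*w^5 + 240*w^4 + 221*w^3 + 300*w^2 + 240*w + 64)
(3) = 12*n - 5
(4) = 3*l + 1 + 8*sqrt(2)
(5) = (8*exp(b) - 7)*exp(b)/(4*exp(2*b) - 7*exp(b) + 2)^2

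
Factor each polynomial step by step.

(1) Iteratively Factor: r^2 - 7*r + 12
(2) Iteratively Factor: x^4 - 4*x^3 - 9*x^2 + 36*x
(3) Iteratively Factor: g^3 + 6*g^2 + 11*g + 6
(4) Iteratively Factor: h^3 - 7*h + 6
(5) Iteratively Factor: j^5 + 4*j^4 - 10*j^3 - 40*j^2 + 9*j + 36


(1) = (r - 4)*(r - 3)
(2) = (x + 3)*(x^3 - 7*x^2 + 12*x) = x*(x + 3)*(x^2 - 7*x + 12) = x*(x - 3)*(x + 3)*(x - 4)
(3) = (g + 2)*(g^2 + 4*g + 3) = (g + 2)*(g + 3)*(g + 1)
(4) = (h - 1)*(h^2 + h - 6) = (h - 2)*(h - 1)*(h + 3)
(5) = (j - 1)*(j^4 + 5*j^3 - 5*j^2 - 45*j - 36) = (j - 1)*(j + 4)*(j^3 + j^2 - 9*j - 9) = (j - 1)*(j + 3)*(j + 4)*(j^2 - 2*j - 3) = (j - 1)*(j + 1)*(j + 3)*(j + 4)*(j - 3)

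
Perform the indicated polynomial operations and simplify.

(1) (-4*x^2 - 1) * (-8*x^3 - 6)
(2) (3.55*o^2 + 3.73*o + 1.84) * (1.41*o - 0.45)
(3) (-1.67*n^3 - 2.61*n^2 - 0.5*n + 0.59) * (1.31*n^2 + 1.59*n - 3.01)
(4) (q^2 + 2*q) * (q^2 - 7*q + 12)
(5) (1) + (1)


(1) = 32*x^5 + 8*x^3 + 24*x^2 + 6
(2) = 5.0055*o^3 + 3.6618*o^2 + 0.9159*o - 0.828
(3) = -2.1877*n^5 - 6.0744*n^4 + 0.2218*n^3 + 7.834*n^2 + 2.4431*n - 1.7759
(4) = q^4 - 5*q^3 - 2*q^2 + 24*q
(5) = 2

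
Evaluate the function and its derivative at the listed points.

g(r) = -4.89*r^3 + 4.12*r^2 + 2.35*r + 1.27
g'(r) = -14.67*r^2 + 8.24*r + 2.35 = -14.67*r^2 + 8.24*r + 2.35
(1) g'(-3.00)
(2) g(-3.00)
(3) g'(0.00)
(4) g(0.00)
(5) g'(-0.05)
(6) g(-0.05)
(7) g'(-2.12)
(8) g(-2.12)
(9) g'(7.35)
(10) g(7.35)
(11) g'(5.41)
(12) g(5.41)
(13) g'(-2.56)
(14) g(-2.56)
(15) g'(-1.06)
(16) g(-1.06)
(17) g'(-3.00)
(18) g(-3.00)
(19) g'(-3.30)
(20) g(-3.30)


(1) = -154.40
(2) = 163.33
(3) = 2.35
(4) = 1.27
(5) = 1.90
(6) = 1.16
(7) = -81.05
(8) = 61.40
(9) = -729.60
(10) = -1700.53
(11) = -382.43
(12) = -639.72
(13) = -114.89
(14) = 104.30
(15) = -22.87
(16) = 9.23
(17) = -154.40
(18) = 163.33
(19) = -184.60
(20) = 214.11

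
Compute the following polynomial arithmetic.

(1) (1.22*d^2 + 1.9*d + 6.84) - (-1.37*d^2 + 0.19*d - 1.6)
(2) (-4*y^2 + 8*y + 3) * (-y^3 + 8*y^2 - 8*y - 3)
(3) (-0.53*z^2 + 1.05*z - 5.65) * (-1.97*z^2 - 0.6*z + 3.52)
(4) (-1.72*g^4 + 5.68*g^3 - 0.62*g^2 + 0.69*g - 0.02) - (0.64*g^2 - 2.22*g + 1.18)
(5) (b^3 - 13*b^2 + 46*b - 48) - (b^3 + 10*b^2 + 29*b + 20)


(1) = 2.59*d^2 + 1.71*d + 8.44
(2) = 4*y^5 - 40*y^4 + 93*y^3 - 28*y^2 - 48*y - 9
(3) = 1.0441*z^4 - 1.7505*z^3 + 8.6349*z^2 + 7.086*z - 19.888
(4) = -1.72*g^4 + 5.68*g^3 - 1.26*g^2 + 2.91*g - 1.2
(5) = -23*b^2 + 17*b - 68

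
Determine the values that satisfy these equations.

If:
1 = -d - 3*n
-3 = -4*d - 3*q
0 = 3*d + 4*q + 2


Then:
d = 18/7
n = -25/21
q = -17/7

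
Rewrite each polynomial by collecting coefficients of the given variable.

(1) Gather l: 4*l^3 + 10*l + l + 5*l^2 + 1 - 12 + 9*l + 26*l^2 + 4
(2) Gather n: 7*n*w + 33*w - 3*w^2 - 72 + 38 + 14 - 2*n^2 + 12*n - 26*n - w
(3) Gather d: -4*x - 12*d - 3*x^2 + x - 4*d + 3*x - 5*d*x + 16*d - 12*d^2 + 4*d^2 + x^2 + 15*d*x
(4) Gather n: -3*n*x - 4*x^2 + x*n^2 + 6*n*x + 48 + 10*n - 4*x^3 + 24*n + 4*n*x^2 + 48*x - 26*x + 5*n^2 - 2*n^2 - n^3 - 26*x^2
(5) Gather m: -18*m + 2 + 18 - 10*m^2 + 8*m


(1) = 4*l^3 + 31*l^2 + 20*l - 7
(2) = -2*n^2 + n*(7*w - 14) - 3*w^2 + 32*w - 20
(3) = -8*d^2 + 10*d*x - 2*x^2
(4) = -n^3 + n^2*(x + 3) + n*(4*x^2 + 3*x + 34) - 4*x^3 - 30*x^2 + 22*x + 48
(5) = -10*m^2 - 10*m + 20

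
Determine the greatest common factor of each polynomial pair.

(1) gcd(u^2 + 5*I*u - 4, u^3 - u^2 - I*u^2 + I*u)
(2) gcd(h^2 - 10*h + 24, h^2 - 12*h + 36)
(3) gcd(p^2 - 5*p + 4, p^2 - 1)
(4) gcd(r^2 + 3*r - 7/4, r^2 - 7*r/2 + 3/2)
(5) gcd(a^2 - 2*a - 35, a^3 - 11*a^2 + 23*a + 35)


(1) = gcd((u + I)*(u + 4*I), u*(u - 1)*(u - I)) = 1
(2) = h - 6
(3) = gcd((p - 4)*(p - 1), (p - 1)*(p + 1)) = p - 1
(4) = r - 1/2
(5) = a - 7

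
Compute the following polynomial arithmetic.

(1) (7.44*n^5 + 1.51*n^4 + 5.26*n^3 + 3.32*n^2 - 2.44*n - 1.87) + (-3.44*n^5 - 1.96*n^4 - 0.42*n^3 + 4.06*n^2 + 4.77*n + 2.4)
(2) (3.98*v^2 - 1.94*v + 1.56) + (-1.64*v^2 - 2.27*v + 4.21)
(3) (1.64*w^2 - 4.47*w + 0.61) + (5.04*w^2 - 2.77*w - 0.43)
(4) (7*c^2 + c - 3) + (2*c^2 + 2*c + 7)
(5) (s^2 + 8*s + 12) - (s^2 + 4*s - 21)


(1) = 4.0*n^5 - 0.45*n^4 + 4.84*n^3 + 7.38*n^2 + 2.33*n + 0.53
(2) = 2.34*v^2 - 4.21*v + 5.77
(3) = 6.68*w^2 - 7.24*w + 0.18
(4) = 9*c^2 + 3*c + 4
(5) = 4*s + 33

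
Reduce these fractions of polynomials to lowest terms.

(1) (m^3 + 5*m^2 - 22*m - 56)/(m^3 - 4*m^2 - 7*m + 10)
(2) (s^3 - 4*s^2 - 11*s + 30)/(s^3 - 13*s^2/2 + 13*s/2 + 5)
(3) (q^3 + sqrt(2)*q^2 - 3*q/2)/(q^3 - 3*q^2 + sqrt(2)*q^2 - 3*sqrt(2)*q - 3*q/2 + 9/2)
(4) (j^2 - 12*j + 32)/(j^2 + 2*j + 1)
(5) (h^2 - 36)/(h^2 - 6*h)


(1) = (m^2 + 3*m - 28)/(m^2 - 6*m + 5)
(2) = (2*s + 6)/(2*s + 1)
(3) = 4*q/(4*q - 12)
(4) = (j^2 - 12*j + 32)/(j^2 + 2*j + 1)
(5) = (h + 6)/h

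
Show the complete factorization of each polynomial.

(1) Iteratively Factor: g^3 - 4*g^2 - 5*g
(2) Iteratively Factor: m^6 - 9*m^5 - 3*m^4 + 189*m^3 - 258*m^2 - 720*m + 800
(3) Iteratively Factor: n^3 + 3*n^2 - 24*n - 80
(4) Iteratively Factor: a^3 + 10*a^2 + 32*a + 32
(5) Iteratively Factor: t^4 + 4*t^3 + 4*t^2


(1) = (g - 5)*(g^2 + g) = g*(g - 5)*(g + 1)
(2) = (m - 1)*(m^5 - 8*m^4 - 11*m^3 + 178*m^2 - 80*m - 800) = (m - 5)*(m - 1)*(m^4 - 3*m^3 - 26*m^2 + 48*m + 160) = (m - 5)*(m - 1)*(m + 4)*(m^3 - 7*m^2 + 2*m + 40) = (m - 5)*(m - 1)*(m + 2)*(m + 4)*(m^2 - 9*m + 20) = (m - 5)*(m - 4)*(m - 1)*(m + 2)*(m + 4)*(m - 5)
(3) = (n + 4)*(n^2 - n - 20) = (n - 5)*(n + 4)*(n + 4)
(4) = (a + 4)*(a^2 + 6*a + 8) = (a + 2)*(a + 4)*(a + 4)
(5) = (t + 2)*(t^3 + 2*t^2) = t*(t + 2)*(t^2 + 2*t) = t*(t + 2)^2*(t)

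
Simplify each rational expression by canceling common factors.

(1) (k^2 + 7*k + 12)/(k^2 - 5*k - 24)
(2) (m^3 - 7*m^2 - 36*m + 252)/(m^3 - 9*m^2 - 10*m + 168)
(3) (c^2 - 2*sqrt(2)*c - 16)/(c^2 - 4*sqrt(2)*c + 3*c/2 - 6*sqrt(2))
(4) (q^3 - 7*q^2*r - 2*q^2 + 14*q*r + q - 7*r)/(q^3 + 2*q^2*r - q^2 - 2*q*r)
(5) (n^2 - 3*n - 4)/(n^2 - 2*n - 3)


(1) = (k + 4)/(k - 8)
(2) = (m + 6)/(m + 4)
(3) = (2*c + 4*sqrt(2))/(2*c + 3)
(4) = (q^2 - 7*q*r - q + 7*r)/(q^2 + 2*q*r)
(5) = (n - 4)/(n - 3)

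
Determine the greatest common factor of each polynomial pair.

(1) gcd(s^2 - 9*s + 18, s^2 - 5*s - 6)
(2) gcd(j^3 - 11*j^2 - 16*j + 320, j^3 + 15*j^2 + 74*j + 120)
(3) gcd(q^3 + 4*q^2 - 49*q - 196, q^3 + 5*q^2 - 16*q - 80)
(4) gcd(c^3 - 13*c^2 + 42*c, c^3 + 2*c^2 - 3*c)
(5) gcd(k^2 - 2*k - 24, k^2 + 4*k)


(1) = s - 6
(2) = j + 5
(3) = q + 4
(4) = c
(5) = gcd((k - 6)*(k + 4), k*(k + 4)) = k + 4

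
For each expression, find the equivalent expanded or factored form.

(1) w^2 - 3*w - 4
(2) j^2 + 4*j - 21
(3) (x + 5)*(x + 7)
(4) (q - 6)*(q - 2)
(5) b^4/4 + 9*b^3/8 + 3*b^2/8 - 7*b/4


(1) = (w - 4)*(w + 1)
(2) = (j - 3)*(j + 7)
(3) = x^2 + 12*x + 35
(4) = q^2 - 8*q + 12
(5) = b*(b/4 + 1/2)*(b - 1)*(b + 7/2)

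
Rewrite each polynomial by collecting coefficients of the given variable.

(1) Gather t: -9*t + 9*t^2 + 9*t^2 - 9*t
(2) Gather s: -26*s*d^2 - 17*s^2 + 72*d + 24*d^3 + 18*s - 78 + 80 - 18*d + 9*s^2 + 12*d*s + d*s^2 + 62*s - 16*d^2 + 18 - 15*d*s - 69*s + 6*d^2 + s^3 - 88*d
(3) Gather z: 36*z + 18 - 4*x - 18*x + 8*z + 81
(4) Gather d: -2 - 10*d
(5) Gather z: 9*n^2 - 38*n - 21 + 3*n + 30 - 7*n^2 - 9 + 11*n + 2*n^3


(1) = 18*t^2 - 18*t
(2) = 24*d^3 - 10*d^2 - 34*d + s^3 + s^2*(d - 8) + s*(-26*d^2 - 3*d + 11) + 20
(3) = -22*x + 44*z + 99
(4) = -10*d - 2
(5) = 2*n^3 + 2*n^2 - 24*n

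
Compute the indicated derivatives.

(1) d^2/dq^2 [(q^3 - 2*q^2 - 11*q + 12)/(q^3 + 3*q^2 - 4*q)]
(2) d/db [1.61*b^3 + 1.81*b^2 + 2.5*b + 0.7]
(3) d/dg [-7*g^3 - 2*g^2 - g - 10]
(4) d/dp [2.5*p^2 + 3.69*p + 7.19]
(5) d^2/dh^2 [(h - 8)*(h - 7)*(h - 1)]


(1) = 2*(-5*q^3 - 36*q^2 - 144*q - 192)/(q^3*(q^3 + 12*q^2 + 48*q + 64))
(2) = 4.83*b^2 + 3.62*b + 2.5
(3) = -21*g^2 - 4*g - 1
(4) = 5.0*p + 3.69
(5) = 6*h - 32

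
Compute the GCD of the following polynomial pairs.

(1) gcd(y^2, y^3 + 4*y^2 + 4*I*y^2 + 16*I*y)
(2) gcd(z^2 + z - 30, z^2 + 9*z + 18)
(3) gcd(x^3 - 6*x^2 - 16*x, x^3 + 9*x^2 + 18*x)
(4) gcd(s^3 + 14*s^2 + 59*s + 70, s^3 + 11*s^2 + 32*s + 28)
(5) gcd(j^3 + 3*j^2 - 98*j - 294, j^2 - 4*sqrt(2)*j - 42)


(1) = y
(2) = z + 6
(3) = gcd(x*(x - 8)*(x + 2), x*(x + 3)*(x + 6)) = x
(4) = s^2 + 9*s + 14
(5) = j - 7*sqrt(2)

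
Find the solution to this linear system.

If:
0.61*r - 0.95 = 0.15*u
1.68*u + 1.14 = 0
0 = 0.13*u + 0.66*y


Then:
r = 1.39
u = -0.68
y = 0.13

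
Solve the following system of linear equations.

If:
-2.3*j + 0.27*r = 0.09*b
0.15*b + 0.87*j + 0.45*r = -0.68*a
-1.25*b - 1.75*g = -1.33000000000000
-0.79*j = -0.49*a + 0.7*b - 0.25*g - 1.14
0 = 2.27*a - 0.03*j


Then:
a = -0.00
b = 1.60
g = -0.39
j = -0.10
r = -0.34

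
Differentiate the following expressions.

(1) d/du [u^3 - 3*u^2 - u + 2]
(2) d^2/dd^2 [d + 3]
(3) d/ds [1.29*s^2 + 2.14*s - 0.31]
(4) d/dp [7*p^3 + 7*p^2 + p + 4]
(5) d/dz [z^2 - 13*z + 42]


(1) = 3*u^2 - 6*u - 1
(2) = 0
(3) = 2.58*s + 2.14
(4) = 21*p^2 + 14*p + 1
(5) = 2*z - 13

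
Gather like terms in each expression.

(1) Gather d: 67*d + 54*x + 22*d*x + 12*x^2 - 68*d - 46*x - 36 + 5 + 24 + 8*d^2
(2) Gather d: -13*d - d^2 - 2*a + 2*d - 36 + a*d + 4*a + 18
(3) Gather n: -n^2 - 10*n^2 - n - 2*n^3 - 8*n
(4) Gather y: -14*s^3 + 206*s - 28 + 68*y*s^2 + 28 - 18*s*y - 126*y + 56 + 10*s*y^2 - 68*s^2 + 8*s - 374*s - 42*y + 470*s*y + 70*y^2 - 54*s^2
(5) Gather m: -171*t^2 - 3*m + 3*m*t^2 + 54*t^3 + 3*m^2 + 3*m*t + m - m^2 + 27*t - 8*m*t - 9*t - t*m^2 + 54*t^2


(1) = 8*d^2 + d*(22*x - 1) + 12*x^2 + 8*x - 7
(2) = 2*a - d^2 + d*(a - 11) - 18
(3) = -2*n^3 - 11*n^2 - 9*n
(4) = -14*s^3 - 122*s^2 - 160*s + y^2*(10*s + 70) + y*(68*s^2 + 452*s - 168) + 56
(5) = m^2*(2 - t) + m*(3*t^2 - 5*t - 2) + 54*t^3 - 117*t^2 + 18*t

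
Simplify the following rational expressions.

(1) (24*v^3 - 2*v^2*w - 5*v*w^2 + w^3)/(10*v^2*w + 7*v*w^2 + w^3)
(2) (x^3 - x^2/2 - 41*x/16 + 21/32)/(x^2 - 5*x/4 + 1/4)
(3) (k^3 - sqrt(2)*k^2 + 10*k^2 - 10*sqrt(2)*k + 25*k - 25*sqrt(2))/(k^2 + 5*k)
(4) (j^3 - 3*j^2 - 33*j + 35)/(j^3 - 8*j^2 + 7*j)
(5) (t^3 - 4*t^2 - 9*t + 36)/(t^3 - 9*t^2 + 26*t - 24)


(1) = (12*v^2 - 7*v*w + w^2)/(5*v*w + w^2)
(2) = (8*x^2 - 2*x - 21)/(8*x - 8)
(3) = (k^2 + k*(5 - sqrt(2)) - 5*sqrt(2))/k
(4) = (j + 5)/j
(5) = (t + 3)/(t - 2)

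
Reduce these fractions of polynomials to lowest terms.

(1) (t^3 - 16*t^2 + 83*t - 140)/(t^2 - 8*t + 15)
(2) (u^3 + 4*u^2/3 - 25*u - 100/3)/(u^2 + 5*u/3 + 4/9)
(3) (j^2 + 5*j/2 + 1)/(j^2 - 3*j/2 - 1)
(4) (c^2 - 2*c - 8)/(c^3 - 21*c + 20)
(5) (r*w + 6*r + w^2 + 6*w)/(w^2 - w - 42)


(1) = (t^2 - 11*t + 28)/(t - 3)
(2) = (3*u^2 - 75)/(3*u + 1)
(3) = (j + 2)/(j - 2)
(4) = (c + 2)/(c^2 + 4*c - 5)
(5) = (r + w)/(w - 7)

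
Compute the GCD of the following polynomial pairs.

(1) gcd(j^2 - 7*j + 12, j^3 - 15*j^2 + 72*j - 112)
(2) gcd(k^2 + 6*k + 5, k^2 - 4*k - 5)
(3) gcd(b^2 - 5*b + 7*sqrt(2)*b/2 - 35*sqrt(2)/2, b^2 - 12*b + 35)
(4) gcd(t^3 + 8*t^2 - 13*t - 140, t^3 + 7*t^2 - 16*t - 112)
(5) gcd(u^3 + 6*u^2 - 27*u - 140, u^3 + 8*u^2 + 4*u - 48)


(1) = j - 4
(2) = k + 1
(3) = gcd((b - 5)*(b + 7*sqrt(2)/2), (b - 7)*(b - 5)) = b - 5
(4) = gcd((t - 4)*(t + 5)*(t + 7), (t - 4)*(t + 4)*(t + 7)) = t^2 + 3*t - 28
(5) = gcd((u - 5)*(u + 4)*(u + 7), (u - 2)*(u + 4)*(u + 6)) = u + 4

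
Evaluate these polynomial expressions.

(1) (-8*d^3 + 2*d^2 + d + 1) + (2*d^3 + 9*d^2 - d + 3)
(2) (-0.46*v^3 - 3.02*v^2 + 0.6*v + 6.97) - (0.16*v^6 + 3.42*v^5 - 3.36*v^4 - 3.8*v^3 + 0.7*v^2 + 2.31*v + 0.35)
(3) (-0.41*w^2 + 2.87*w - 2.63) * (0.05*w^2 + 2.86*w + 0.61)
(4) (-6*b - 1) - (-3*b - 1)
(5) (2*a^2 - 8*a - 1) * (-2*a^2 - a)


(1) = -6*d^3 + 11*d^2 + 4
(2) = -0.16*v^6 - 3.42*v^5 + 3.36*v^4 + 3.34*v^3 - 3.72*v^2 - 1.71*v + 6.62
(3) = -0.0205*w^4 - 1.0291*w^3 + 7.8266*w^2 - 5.7711*w - 1.6043
(4) = -3*b
(5) = -4*a^4 + 14*a^3 + 10*a^2 + a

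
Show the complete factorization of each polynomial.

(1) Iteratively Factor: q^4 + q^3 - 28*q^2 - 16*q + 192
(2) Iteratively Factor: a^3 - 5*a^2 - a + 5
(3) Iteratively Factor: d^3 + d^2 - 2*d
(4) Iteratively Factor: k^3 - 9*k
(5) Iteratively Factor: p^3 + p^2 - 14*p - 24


(1) = (q + 4)*(q^3 - 3*q^2 - 16*q + 48) = (q - 4)*(q + 4)*(q^2 + q - 12) = (q - 4)*(q - 3)*(q + 4)*(q + 4)
(2) = (a - 5)*(a^2 - 1) = (a - 5)*(a + 1)*(a - 1)
(3) = (d)*(d^2 + d - 2) = d*(d + 2)*(d - 1)
(4) = (k)*(k^2 - 9) = k*(k - 3)*(k + 3)
(5) = (p - 4)*(p^2 + 5*p + 6) = (p - 4)*(p + 2)*(p + 3)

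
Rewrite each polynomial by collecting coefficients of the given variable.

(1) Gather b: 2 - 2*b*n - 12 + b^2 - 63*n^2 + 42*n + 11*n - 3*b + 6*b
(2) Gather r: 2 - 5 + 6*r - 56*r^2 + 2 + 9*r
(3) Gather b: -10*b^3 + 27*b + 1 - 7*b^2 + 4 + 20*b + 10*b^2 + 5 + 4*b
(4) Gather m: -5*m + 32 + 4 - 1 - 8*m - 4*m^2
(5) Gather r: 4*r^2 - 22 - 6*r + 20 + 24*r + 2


(1) = b^2 + b*(3 - 2*n) - 63*n^2 + 53*n - 10
(2) = -56*r^2 + 15*r - 1
(3) = -10*b^3 + 3*b^2 + 51*b + 10
(4) = -4*m^2 - 13*m + 35
(5) = 4*r^2 + 18*r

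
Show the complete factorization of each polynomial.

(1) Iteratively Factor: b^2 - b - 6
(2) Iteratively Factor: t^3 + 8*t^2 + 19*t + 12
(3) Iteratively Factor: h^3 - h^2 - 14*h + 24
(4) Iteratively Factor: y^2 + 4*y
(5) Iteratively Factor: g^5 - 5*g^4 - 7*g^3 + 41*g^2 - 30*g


(1) = (b + 2)*(b - 3)
(2) = (t + 1)*(t^2 + 7*t + 12) = (t + 1)*(t + 4)*(t + 3)
(3) = (h - 3)*(h^2 + 2*h - 8) = (h - 3)*(h + 4)*(h - 2)
(4) = (y)*(y + 4)
(5) = (g - 5)*(g^4 - 7*g^2 + 6*g) = (g - 5)*(g + 3)*(g^3 - 3*g^2 + 2*g) = g*(g - 5)*(g + 3)*(g^2 - 3*g + 2) = g*(g - 5)*(g - 2)*(g + 3)*(g - 1)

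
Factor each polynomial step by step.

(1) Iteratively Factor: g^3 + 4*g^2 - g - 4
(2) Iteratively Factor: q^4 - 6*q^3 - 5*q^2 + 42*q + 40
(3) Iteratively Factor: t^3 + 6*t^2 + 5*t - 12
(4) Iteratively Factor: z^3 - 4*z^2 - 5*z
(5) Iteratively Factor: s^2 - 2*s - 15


(1) = (g - 1)*(g^2 + 5*g + 4) = (g - 1)*(g + 4)*(g + 1)
(2) = (q + 1)*(q^3 - 7*q^2 + 2*q + 40) = (q - 5)*(q + 1)*(q^2 - 2*q - 8) = (q - 5)*(q + 1)*(q + 2)*(q - 4)
(3) = (t - 1)*(t^2 + 7*t + 12) = (t - 1)*(t + 4)*(t + 3)
(4) = (z + 1)*(z^2 - 5*z) = z*(z + 1)*(z - 5)
(5) = (s - 5)*(s + 3)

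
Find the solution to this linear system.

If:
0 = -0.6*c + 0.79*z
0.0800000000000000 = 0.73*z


Then:
c = 0.14
z = 0.11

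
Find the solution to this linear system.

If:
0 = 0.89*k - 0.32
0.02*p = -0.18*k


Then:
k = 0.36
p = -3.24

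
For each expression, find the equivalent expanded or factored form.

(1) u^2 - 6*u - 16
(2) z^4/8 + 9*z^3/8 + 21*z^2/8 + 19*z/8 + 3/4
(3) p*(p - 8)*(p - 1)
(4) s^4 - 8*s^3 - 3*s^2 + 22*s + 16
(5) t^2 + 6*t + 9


(1) = (u - 8)*(u + 2)
(2) = (z/4 + 1/4)*(z/2 + 1/2)*(z + 1)*(z + 6)
(3) = p^3 - 9*p^2 + 8*p
(4) = (s - 8)*(s - 2)*(s + 1)^2
(5) = (t + 3)^2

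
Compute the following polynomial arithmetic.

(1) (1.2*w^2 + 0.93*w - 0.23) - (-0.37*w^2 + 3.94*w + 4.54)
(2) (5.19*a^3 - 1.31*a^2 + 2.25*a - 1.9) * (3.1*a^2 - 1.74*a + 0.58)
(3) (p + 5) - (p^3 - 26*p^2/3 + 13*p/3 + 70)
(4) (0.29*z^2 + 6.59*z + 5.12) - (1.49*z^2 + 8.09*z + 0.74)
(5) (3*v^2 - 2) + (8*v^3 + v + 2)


(1) = 1.57*w^2 - 3.01*w - 4.77
(2) = 16.089*a^5 - 13.0916*a^4 + 12.2646*a^3 - 10.5648*a^2 + 4.611*a - 1.102
(3) = -p^3 + 26*p^2/3 - 10*p/3 - 65
(4) = -1.2*z^2 - 1.5*z + 4.38
(5) = 8*v^3 + 3*v^2 + v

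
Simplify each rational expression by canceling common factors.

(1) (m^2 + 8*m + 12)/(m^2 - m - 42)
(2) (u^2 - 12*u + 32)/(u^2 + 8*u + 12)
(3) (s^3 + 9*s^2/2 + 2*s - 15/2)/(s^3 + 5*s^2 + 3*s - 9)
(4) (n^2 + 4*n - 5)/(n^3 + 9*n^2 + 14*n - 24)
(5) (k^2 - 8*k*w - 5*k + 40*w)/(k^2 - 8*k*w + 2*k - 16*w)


(1) = (m + 2)/(m - 7)
(2) = (u^2 - 12*u + 32)/(u^2 + 8*u + 12)
(3) = (2*s + 5)/(2*s + 6)
(4) = (n + 5)/(n^2 + 10*n + 24)
(5) = (k - 5)/(k + 2)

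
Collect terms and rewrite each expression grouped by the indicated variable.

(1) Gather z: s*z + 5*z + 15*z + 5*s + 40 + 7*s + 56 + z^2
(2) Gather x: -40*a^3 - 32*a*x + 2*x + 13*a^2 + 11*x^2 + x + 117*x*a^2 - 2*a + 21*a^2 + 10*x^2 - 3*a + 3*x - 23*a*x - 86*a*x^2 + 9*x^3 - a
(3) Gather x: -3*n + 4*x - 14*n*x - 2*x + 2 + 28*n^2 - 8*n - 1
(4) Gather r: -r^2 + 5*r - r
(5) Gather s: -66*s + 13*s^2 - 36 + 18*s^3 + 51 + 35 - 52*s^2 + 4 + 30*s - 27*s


(1) = 12*s + z^2 + z*(s + 20) + 96
(2) = -40*a^3 + 34*a^2 - 6*a + 9*x^3 + x^2*(21 - 86*a) + x*(117*a^2 - 55*a + 6)
(3) = 28*n^2 - 11*n + x*(2 - 14*n) + 1
(4) = -r^2 + 4*r
(5) = 18*s^3 - 39*s^2 - 63*s + 54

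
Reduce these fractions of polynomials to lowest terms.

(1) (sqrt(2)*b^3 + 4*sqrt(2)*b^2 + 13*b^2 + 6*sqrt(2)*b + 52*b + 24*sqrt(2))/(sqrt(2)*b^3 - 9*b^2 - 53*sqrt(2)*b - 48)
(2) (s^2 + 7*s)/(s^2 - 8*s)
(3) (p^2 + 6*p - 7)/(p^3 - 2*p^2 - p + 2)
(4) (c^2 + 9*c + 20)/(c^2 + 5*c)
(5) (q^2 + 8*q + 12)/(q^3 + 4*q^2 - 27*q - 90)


(1) = (sqrt(2)*b^2 + b*(4*sqrt(2) + 12) + 48)/(sqrt(2)*b^2 - 10*b - 48*sqrt(2))
(2) = (s + 7)/(s - 8)
(3) = (p + 7)/(p^2 - p - 2)
(4) = (c + 4)/c
(5) = (q + 2)/(q^2 - 2*q - 15)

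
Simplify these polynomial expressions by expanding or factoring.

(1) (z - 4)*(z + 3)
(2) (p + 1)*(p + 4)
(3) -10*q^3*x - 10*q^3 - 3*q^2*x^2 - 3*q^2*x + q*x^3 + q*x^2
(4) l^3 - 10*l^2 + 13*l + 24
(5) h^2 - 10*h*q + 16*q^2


(1) = z^2 - z - 12
(2) = p^2 + 5*p + 4
(3) = (-5*q + x)*(2*q + x)*(q*x + q)
(4) = (l - 8)*(l - 3)*(l + 1)
(5) = (h - 8*q)*(h - 2*q)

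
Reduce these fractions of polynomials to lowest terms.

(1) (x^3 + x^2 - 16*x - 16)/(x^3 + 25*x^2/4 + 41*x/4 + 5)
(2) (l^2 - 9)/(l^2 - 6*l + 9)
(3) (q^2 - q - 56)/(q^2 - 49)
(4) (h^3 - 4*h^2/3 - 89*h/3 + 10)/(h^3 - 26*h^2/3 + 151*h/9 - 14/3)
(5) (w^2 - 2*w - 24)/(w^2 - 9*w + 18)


(1) = (4*x - 16)/(4*x + 5)
(2) = (l + 3)/(l - 3)
(3) = (q - 8)/(q - 7)
(4) = (3*h + 15)/(3*h - 7)
(5) = (w + 4)/(w - 3)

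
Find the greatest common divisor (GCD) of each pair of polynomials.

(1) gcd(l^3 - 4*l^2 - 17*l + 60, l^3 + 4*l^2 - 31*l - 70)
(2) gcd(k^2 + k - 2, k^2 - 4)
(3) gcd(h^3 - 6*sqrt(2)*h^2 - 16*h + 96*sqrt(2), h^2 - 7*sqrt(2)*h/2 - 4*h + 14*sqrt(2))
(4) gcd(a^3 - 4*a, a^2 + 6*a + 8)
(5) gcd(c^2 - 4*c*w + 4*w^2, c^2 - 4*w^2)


(1) = l - 5
(2) = gcd((k - 1)*(k + 2), (k - 2)*(k + 2)) = k + 2
(3) = h - 4
(4) = a + 2
(5) = -c + 2*w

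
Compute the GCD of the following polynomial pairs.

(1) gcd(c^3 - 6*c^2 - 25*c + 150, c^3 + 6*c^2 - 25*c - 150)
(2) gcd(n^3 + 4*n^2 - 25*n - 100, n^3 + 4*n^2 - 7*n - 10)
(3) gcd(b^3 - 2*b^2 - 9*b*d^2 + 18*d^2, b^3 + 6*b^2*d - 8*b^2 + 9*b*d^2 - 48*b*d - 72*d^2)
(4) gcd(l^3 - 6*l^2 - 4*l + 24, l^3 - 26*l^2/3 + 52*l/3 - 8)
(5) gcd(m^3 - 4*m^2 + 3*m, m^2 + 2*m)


(1) = c^2 - 25
(2) = n + 5
(3) = gcd((b - 2)*(b - 3*d)*(b + 3*d), (b - 8)*(b + 3*d)^2) = b + 3*d
(4) = gcd((l - 6)*(l - 2)*(l + 2), (l - 6)*(l - 2)*(l - 2/3)) = l^2 - 8*l + 12
(5) = gcd(m*(m - 3)*(m - 1), m*(m + 2)) = m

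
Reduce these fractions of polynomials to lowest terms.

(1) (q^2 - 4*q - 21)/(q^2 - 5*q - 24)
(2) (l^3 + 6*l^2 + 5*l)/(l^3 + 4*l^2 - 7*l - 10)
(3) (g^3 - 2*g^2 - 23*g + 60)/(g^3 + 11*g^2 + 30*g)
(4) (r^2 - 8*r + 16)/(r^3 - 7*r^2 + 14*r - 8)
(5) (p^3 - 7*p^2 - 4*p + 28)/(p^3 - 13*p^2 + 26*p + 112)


(1) = (q - 7)/(q - 8)
(2) = l/(l - 2)
(3) = (g^2 - 7*g + 12)/(g^2 + 6*g)
(4) = (r - 4)/(r^2 - 3*r + 2)
(5) = (p - 2)/(p - 8)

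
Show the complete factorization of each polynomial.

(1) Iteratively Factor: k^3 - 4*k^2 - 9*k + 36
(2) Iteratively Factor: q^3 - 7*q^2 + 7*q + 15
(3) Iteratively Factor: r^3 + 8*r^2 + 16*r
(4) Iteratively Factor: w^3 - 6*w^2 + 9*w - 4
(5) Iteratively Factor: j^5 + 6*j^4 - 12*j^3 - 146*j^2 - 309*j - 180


(1) = (k + 3)*(k^2 - 7*k + 12) = (k - 3)*(k + 3)*(k - 4)
(2) = (q + 1)*(q^2 - 8*q + 15) = (q - 3)*(q + 1)*(q - 5)
(3) = (r + 4)*(r^2 + 4*r) = (r + 4)^2*(r)
(4) = (w - 1)*(w^2 - 5*w + 4) = (w - 1)^2*(w - 4)
(5) = (j - 5)*(j^4 + 11*j^3 + 43*j^2 + 69*j + 36) = (j - 5)*(j + 3)*(j^3 + 8*j^2 + 19*j + 12) = (j - 5)*(j + 1)*(j + 3)*(j^2 + 7*j + 12) = (j - 5)*(j + 1)*(j + 3)*(j + 4)*(j + 3)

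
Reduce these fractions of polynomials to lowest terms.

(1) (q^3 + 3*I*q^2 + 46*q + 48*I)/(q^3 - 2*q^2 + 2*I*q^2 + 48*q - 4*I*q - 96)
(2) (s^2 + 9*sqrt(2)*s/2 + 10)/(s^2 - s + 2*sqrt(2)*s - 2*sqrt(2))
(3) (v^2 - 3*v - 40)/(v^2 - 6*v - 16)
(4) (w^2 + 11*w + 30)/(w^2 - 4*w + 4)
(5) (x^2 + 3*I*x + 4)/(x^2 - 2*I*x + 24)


(1) = (q + I)/(q - 2)
(2) = (2*s + 5*sqrt(2))/(2*s - 2)
(3) = (v + 5)/(v + 2)
(4) = (w^2 + 11*w + 30)/(w^2 - 4*w + 4)
(5) = (x - I)/(x - 6*I)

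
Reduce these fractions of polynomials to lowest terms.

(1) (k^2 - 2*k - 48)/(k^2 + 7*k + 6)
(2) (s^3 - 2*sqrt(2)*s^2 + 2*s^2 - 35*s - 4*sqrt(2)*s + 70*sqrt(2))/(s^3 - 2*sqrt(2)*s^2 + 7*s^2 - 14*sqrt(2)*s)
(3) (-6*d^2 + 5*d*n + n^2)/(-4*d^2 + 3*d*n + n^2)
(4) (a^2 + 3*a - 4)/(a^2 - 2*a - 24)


(1) = (k - 8)/(k + 1)
(2) = (s - 5)/s
(3) = (6*d + n)/(4*d + n)
(4) = (a - 1)/(a - 6)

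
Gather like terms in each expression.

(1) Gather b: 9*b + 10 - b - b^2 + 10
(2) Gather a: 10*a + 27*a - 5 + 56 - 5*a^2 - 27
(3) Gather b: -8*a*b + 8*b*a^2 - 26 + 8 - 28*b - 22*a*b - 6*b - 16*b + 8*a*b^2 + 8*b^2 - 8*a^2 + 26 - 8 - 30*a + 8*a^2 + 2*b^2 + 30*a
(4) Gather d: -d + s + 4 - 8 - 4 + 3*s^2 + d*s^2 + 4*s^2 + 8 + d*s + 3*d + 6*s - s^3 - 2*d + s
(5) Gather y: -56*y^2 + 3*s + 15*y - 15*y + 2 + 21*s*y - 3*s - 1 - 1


(1) = -b^2 + 8*b + 20
(2) = -5*a^2 + 37*a + 24
(3) = b^2*(8*a + 10) + b*(8*a^2 - 30*a - 50)
(4) = d*(s^2 + s) - s^3 + 7*s^2 + 8*s
(5) = 21*s*y - 56*y^2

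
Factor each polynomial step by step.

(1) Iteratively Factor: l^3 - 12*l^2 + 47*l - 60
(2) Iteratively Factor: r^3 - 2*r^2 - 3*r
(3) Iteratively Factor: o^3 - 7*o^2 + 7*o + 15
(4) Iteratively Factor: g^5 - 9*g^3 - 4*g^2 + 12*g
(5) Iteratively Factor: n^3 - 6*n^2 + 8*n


(1) = (l - 3)*(l^2 - 9*l + 20) = (l - 5)*(l - 3)*(l - 4)
(2) = (r - 3)*(r^2 + r) = (r - 3)*(r + 1)*(r)
(3) = (o - 3)*(o^2 - 4*o - 5) = (o - 5)*(o - 3)*(o + 1)
(4) = (g + 2)*(g^4 - 2*g^3 - 5*g^2 + 6*g) = (g - 3)*(g + 2)*(g^3 + g^2 - 2*g) = (g - 3)*(g - 1)*(g + 2)*(g^2 + 2*g) = (g - 3)*(g - 1)*(g + 2)^2*(g)
(5) = (n - 4)*(n^2 - 2*n) = (n - 4)*(n - 2)*(n)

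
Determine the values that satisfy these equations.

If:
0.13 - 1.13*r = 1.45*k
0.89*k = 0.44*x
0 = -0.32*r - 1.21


Then:
k = 3.04
r = -3.78
x = 6.14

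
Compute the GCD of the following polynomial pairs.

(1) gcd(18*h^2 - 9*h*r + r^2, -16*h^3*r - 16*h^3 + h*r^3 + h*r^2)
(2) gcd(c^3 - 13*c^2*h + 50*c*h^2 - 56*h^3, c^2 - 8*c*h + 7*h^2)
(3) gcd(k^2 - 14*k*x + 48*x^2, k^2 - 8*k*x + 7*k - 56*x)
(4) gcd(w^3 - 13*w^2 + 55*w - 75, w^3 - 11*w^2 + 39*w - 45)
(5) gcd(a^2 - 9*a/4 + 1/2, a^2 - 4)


(1) = 1
(2) = gcd((c - 7*h)*(c - 4*h)*(c - 2*h), (c - 7*h)*(c - h)) = c - 7*h
(3) = -k + 8*x
(4) = w^2 - 8*w + 15
(5) = a - 2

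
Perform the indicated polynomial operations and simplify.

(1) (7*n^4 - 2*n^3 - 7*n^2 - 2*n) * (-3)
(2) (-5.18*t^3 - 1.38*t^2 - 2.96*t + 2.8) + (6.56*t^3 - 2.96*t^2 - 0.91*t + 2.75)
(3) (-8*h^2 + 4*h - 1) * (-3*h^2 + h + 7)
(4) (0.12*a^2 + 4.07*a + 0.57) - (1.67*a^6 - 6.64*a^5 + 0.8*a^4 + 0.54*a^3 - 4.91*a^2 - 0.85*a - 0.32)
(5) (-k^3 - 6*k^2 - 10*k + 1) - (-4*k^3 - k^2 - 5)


(1) = -21*n^4 + 6*n^3 + 21*n^2 + 6*n
(2) = 1.38*t^3 - 4.34*t^2 - 3.87*t + 5.55
(3) = 24*h^4 - 20*h^3 - 49*h^2 + 27*h - 7
(4) = -1.67*a^6 + 6.64*a^5 - 0.8*a^4 - 0.54*a^3 + 5.03*a^2 + 4.92*a + 0.89
(5) = 3*k^3 - 5*k^2 - 10*k + 6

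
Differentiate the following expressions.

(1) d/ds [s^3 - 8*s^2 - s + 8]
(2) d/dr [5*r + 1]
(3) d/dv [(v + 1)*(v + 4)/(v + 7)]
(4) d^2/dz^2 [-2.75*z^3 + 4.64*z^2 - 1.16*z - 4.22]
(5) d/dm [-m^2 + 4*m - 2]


(1) = 3*s^2 - 16*s - 1
(2) = 5
(3) = (v^2 + 14*v + 31)/(v^2 + 14*v + 49)
(4) = 9.28 - 16.5*z
(5) = 4 - 2*m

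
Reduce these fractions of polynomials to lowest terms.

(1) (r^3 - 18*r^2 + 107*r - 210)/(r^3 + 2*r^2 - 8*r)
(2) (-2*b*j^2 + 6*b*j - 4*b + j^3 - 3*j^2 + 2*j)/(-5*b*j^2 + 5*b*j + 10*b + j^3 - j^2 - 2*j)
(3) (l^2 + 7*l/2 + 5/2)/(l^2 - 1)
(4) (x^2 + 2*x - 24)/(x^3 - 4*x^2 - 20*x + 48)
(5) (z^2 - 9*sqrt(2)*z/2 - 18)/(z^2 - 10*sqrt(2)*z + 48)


(1) = (r^3 - 18*r^2 + 107*r - 210)/(r^3 + 2*r^2 - 8*r)
(2) = (2*b*j - 2*b - j^2 + j)/(5*b*j + 5*b - j^2 - j)
(3) = (2*l + 5)/(2*l - 2)
(4) = (x^2 + 2*x - 24)/(x^3 - 4*x^2 - 20*x + 48)
(5) = (2*z + 3*sqrt(2))/(2*z - 8*sqrt(2))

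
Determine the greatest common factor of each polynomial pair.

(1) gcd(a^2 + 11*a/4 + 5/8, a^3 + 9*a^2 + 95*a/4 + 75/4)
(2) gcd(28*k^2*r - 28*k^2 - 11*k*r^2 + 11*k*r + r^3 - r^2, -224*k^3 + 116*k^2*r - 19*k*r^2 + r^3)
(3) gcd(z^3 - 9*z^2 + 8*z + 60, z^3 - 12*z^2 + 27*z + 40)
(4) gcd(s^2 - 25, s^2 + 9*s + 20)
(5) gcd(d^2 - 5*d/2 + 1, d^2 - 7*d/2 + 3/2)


(1) = a + 5/2
(2) = gcd((-7*k + r)*(-4*k + r)*(r - 1), (-8*k + r)*(-7*k + r)*(-4*k + r)) = 28*k^2 - 11*k*r + r^2
(3) = z - 5
(4) = s + 5
(5) = gcd((d - 2)*(d - 1/2), (d - 3)*(d - 1/2)) = d - 1/2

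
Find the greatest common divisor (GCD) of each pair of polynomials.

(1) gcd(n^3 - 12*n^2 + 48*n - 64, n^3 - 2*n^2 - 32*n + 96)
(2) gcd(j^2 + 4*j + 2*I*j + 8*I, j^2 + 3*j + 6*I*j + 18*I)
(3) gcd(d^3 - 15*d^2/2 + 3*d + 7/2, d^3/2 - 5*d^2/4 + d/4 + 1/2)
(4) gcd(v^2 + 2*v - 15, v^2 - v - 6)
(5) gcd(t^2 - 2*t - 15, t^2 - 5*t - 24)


(1) = gcd((n - 4)^3, (n - 4)^2*(n + 6)) = n^2 - 8*n + 16
(2) = gcd((j + 4)*(j + 2*I), (j + 3)*(j + 6*I)) = 1
(3) = gcd((d - 7)*(d - 1)*(d + 1/2), (d/2 + 1/4)*(d - 2)*(d - 1)) = d^2 - d/2 - 1/2
(4) = v - 3
(5) = t + 3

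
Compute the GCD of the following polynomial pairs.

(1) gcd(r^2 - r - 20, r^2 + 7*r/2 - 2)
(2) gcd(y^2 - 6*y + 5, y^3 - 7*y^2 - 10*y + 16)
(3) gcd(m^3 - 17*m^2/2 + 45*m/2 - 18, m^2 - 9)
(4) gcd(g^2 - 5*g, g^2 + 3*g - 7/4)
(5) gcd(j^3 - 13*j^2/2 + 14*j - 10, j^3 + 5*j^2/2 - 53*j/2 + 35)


(1) = r + 4
(2) = gcd((y - 5)*(y - 1), (y - 8)*(y - 1)*(y + 2)) = y - 1
(3) = m - 3
(4) = 1
(5) = gcd((j - 5/2)*(j - 2)^2, (j - 5/2)*(j - 2)*(j + 7)) = j^2 - 9*j/2 + 5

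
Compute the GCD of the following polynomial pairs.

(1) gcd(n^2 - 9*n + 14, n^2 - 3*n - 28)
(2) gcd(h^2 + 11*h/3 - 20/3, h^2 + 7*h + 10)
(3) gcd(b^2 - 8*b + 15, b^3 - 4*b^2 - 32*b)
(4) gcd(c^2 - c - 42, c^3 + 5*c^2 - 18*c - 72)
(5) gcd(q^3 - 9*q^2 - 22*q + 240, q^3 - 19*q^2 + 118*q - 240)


(1) = n - 7
(2) = h + 5
(3) = 1
(4) = c + 6
(5) = gcd((q - 8)*(q - 6)*(q + 5), (q - 8)*(q - 6)*(q - 5)) = q^2 - 14*q + 48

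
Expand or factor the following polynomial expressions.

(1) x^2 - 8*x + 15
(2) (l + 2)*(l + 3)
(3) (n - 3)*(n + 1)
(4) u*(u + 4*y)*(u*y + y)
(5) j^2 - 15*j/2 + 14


(1) = (x - 5)*(x - 3)
(2) = l^2 + 5*l + 6
(3) = n^2 - 2*n - 3
(4) = u^3*y + 4*u^2*y^2 + u^2*y + 4*u*y^2
(5) = (j - 4)*(j - 7/2)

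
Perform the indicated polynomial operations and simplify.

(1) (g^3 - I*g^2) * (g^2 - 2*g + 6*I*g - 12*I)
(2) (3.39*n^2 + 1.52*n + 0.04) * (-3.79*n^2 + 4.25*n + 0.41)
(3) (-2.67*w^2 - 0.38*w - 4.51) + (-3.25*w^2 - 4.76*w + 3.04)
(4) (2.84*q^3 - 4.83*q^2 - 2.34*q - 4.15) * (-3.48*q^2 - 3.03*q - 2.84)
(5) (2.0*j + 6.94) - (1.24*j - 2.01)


(1) = g^5 - 2*g^4 + 5*I*g^4 + 6*g^3 - 10*I*g^3 - 12*g^2
(2) = -12.8481*n^4 + 8.6467*n^3 + 7.6983*n^2 + 0.7932*n + 0.0164
(3) = -5.92*w^2 - 5.14*w - 1.47
(4) = -9.8832*q^5 + 8.2032*q^4 + 14.7125*q^3 + 35.2494*q^2 + 19.2201*q + 11.786
(5) = 0.76*j + 8.95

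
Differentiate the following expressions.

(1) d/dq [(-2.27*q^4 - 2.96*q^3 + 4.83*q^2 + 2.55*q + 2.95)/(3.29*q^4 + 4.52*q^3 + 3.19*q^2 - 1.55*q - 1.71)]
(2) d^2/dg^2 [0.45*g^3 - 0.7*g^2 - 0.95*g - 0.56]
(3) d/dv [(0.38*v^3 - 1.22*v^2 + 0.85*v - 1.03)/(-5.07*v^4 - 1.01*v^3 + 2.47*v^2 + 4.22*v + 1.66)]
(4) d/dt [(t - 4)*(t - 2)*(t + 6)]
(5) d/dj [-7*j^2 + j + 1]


(1) = (-0.522*q^6 - 46.264*q^5 - 45.887*q^4 - 37.1712*q^3 - 40.4382*q^2 - 35.3396*q + 0.212)/(10.8241*q^8 + 29.7416*q^7 + 41.4206*q^6 + 18.6386*q^5 - 15.0877*q^4 - 25.3474*q^3 - 8.5073*q^2 + 5.301*q + 2.9241)
(2) = 2.7*g - 1.4
(3) = (1.9266*v^6 - 12.3708*v^5 + 12.6349*v^4 - 15.9642*v^3 - 8.4764*v^2 + 1.0378*v + 5.7576)/(25.7049*v^8 + 10.2414*v^7 - 24.0257*v^6 - 47.7802*v^5 - 19.2559*v^4 + 17.4936*v^3 + 26.0088*v^2 + 14.0104*v + 2.7556)
(4) = 3*t^2 - 28
(5) = 1 - 14*j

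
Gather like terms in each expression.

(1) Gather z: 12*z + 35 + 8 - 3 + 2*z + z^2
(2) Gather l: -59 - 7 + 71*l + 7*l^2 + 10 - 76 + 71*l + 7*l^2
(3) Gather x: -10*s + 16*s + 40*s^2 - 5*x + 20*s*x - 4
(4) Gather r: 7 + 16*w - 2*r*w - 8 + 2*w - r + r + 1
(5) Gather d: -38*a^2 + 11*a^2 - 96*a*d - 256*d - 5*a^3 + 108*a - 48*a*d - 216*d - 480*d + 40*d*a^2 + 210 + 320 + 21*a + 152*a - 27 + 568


(1) = z^2 + 14*z + 40
(2) = 14*l^2 + 142*l - 132
(3) = 40*s^2 + 6*s + x*(20*s - 5) - 4
(4) = -2*r*w + 18*w
(5) = -5*a^3 - 27*a^2 + 281*a + d*(40*a^2 - 144*a - 952) + 1071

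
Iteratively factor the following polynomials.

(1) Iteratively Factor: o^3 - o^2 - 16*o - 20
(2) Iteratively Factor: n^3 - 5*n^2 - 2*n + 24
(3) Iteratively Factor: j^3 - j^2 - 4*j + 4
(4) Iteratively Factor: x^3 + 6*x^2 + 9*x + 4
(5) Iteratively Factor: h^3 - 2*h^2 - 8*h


(1) = (o - 5)*(o^2 + 4*o + 4) = (o - 5)*(o + 2)*(o + 2)
(2) = (n - 4)*(n^2 - n - 6) = (n - 4)*(n + 2)*(n - 3)
(3) = (j - 2)*(j^2 + j - 2) = (j - 2)*(j - 1)*(j + 2)
(4) = (x + 1)*(x^2 + 5*x + 4) = (x + 1)*(x + 4)*(x + 1)
(5) = (h - 4)*(h^2 + 2*h) = (h - 4)*(h + 2)*(h)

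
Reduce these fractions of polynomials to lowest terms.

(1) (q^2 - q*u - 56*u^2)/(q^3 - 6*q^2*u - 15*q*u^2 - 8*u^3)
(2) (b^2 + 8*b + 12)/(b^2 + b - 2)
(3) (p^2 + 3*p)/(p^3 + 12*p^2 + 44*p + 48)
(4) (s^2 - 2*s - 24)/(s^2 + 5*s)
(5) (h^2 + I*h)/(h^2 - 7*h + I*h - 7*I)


(1) = (q + 7*u)/(q^2 + 2*q*u + u^2)
(2) = (b + 6)/(b - 1)
(3) = (p^2 + 3*p)/(p^3 + 12*p^2 + 44*p + 48)
(4) = (s^2 - 2*s - 24)/(s^2 + 5*s)
(5) = h/(h - 7)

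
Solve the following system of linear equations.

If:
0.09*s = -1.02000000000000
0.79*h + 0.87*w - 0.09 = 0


Then:
h = 0.113924050632911 - 1.10126582278481*w
s = -11.33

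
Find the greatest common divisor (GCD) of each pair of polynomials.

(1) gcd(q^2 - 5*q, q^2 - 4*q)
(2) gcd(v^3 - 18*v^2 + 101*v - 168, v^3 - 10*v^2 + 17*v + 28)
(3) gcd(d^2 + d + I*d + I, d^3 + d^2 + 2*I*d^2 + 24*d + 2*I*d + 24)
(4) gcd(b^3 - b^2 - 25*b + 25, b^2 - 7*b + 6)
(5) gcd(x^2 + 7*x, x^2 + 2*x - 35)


(1) = q
(2) = gcd((v - 8)*(v - 7)*(v - 3), (v - 7)*(v - 4)*(v + 1)) = v - 7
(3) = gcd((d + 1)*(d + I), (d + 1)*(d - 4*I)*(d + 6*I)) = d + 1
(4) = gcd((b - 5)*(b - 1)*(b + 5), (b - 6)*(b - 1)) = b - 1
(5) = gcd(x*(x + 7), (x - 5)*(x + 7)) = x + 7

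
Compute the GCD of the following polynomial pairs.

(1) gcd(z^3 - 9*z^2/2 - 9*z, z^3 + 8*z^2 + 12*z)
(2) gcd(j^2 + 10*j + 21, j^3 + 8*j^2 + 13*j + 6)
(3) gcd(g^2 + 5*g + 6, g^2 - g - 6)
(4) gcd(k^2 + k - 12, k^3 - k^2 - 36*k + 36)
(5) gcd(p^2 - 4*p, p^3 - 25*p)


(1) = z
(2) = 1
(3) = g + 2
(4) = gcd((k - 3)*(k + 4), (k - 6)*(k - 1)*(k + 6)) = 1
(5) = p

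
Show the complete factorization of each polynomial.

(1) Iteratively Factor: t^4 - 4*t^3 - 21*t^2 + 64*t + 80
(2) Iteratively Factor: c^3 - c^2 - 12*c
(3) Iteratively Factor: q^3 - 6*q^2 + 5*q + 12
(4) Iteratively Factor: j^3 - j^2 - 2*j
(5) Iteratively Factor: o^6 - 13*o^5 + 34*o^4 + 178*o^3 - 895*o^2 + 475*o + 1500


(1) = (t - 4)*(t^3 - 21*t - 20) = (t - 4)*(t + 4)*(t^2 - 4*t - 5) = (t - 5)*(t - 4)*(t + 4)*(t + 1)
(2) = (c + 3)*(c^2 - 4*c) = (c - 4)*(c + 3)*(c)
(3) = (q - 4)*(q^2 - 2*q - 3) = (q - 4)*(q + 1)*(q - 3)
(4) = (j)*(j^2 - j - 2) = j*(j - 2)*(j + 1)
(5) = (o - 5)*(o^5 - 8*o^4 - 6*o^3 + 148*o^2 - 155*o - 300) = (o - 5)*(o + 4)*(o^4 - 12*o^3 + 42*o^2 - 20*o - 75) = (o - 5)*(o + 1)*(o + 4)*(o^3 - 13*o^2 + 55*o - 75) = (o - 5)*(o - 3)*(o + 1)*(o + 4)*(o^2 - 10*o + 25) = (o - 5)^2*(o - 3)*(o + 1)*(o + 4)*(o - 5)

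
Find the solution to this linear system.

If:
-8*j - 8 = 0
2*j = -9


Then:
No Solution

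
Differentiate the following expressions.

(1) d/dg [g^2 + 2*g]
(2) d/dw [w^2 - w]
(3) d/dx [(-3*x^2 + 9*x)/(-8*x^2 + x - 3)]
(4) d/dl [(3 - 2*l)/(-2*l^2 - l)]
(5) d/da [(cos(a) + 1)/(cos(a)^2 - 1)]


(1) = 2*g + 2
(2) = 2*w - 1
(3) = 3*(23*x^2 + 6*x - 9)/(64*x^4 - 16*x^3 + 49*x^2 - 6*x + 9)
(4) = (-4*l^2 + 12*l + 3)/(l^2*(4*l^2 + 4*l + 1))
(5) = sin(a)/(cos(a) - 1)^2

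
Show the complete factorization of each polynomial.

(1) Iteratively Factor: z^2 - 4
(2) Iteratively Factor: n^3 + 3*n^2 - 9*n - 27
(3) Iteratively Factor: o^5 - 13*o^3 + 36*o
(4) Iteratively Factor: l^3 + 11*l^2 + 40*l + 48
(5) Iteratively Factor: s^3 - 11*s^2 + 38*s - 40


(1) = (z - 2)*(z + 2)
(2) = (n + 3)*(n^2 - 9) = (n - 3)*(n + 3)*(n + 3)
(3) = (o + 2)*(o^4 - 2*o^3 - 9*o^2 + 18*o) = (o + 2)*(o + 3)*(o^3 - 5*o^2 + 6*o) = o*(o + 2)*(o + 3)*(o^2 - 5*o + 6) = o*(o - 3)*(o + 2)*(o + 3)*(o - 2)
(4) = (l + 4)*(l^2 + 7*l + 12) = (l + 3)*(l + 4)*(l + 4)
(5) = (s - 4)*(s^2 - 7*s + 10) = (s - 5)*(s - 4)*(s - 2)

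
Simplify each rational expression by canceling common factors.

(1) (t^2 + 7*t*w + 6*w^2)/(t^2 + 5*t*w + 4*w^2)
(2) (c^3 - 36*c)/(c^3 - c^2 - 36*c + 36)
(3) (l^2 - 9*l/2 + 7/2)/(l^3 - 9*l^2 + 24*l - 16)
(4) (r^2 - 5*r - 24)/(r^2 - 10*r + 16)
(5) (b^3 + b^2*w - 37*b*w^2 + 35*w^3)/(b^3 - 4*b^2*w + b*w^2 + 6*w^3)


(1) = (t + 6*w)/(t + 4*w)
(2) = c/(c - 1)
(3) = (2*l - 7)/(2*l^2 - 16*l + 32)
(4) = (r + 3)/(r - 2)
(5) = (b^3 + b^2*w - 37*b*w^2 + 35*w^3)/(b^3 - 4*b^2*w + b*w^2 + 6*w^3)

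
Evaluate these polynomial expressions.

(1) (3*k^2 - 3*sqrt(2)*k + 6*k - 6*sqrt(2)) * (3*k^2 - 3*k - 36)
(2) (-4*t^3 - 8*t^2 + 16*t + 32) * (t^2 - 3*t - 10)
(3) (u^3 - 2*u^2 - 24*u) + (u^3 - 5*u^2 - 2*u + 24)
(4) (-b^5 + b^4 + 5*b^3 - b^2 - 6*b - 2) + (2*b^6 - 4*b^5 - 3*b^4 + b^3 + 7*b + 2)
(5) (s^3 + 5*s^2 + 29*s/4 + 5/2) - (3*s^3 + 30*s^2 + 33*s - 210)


(1) = 9*k^4 - 9*sqrt(2)*k^3 + 9*k^3 - 126*k^2 - 9*sqrt(2)*k^2 - 216*k + 126*sqrt(2)*k + 216*sqrt(2)
(2) = -4*t^5 + 4*t^4 + 80*t^3 + 64*t^2 - 256*t - 320
(3) = 2*u^3 - 7*u^2 - 26*u + 24
(4) = 2*b^6 - 5*b^5 - 2*b^4 + 6*b^3 - b^2 + b
(5) = -2*s^3 - 25*s^2 - 103*s/4 + 425/2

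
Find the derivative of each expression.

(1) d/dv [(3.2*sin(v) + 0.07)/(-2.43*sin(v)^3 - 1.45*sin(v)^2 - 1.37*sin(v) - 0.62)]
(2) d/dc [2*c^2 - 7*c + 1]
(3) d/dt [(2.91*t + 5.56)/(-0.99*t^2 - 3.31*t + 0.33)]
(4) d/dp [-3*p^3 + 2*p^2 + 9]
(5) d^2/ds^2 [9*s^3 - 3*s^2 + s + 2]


(1) = (15.552*sin(v)^3 + 5.1503*sin(v)^2 + 0.203*sin(v) - 1.8881)*cos(v)/(5.9049*sin(v)^6 + 7.047*sin(v)^5 + 8.7607*sin(v)^4 + 6.9862*sin(v)^3 + 3.6749*sin(v)^2 + 1.6988*sin(v) + 0.3844)
(2) = 4*c - 7
(3) = (2.8809*t^2 + 11.0088*t + 19.3639)/(0.9801*t^4 + 6.5538*t^3 + 10.3027*t^2 - 2.1846*t + 0.1089)
(4) = p*(4 - 9*p)
(5) = 54*s - 6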